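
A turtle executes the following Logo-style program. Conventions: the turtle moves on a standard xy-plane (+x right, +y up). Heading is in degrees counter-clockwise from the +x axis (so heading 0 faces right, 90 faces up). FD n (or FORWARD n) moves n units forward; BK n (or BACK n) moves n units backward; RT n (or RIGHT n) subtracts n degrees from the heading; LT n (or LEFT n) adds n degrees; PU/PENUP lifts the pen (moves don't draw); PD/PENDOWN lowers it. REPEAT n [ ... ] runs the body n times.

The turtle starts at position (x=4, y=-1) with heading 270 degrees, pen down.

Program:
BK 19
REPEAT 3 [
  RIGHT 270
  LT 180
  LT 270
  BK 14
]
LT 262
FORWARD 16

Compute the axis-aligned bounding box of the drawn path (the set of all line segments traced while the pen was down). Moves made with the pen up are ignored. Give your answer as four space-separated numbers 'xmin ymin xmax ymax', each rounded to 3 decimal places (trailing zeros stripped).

Answer: 4 -1 19.844 18

Derivation:
Executing turtle program step by step:
Start: pos=(4,-1), heading=270, pen down
BK 19: (4,-1) -> (4,18) [heading=270, draw]
REPEAT 3 [
  -- iteration 1/3 --
  RT 270: heading 270 -> 0
  LT 180: heading 0 -> 180
  LT 270: heading 180 -> 90
  BK 14: (4,18) -> (4,4) [heading=90, draw]
  -- iteration 2/3 --
  RT 270: heading 90 -> 180
  LT 180: heading 180 -> 0
  LT 270: heading 0 -> 270
  BK 14: (4,4) -> (4,18) [heading=270, draw]
  -- iteration 3/3 --
  RT 270: heading 270 -> 0
  LT 180: heading 0 -> 180
  LT 270: heading 180 -> 90
  BK 14: (4,18) -> (4,4) [heading=90, draw]
]
LT 262: heading 90 -> 352
FD 16: (4,4) -> (19.844,1.773) [heading=352, draw]
Final: pos=(19.844,1.773), heading=352, 5 segment(s) drawn

Segment endpoints: x in {4, 4, 4, 4, 4, 19.844}, y in {-1, 1.773, 4, 18}
xmin=4, ymin=-1, xmax=19.844, ymax=18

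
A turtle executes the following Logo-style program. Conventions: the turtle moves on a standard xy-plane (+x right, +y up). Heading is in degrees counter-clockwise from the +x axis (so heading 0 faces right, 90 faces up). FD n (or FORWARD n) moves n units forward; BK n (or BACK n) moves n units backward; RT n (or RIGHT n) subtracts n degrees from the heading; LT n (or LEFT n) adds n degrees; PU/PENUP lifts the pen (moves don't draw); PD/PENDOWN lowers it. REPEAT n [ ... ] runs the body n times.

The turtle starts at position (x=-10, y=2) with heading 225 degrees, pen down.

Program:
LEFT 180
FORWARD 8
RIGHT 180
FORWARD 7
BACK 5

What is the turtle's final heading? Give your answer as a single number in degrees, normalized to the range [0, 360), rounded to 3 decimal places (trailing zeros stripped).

Answer: 225

Derivation:
Executing turtle program step by step:
Start: pos=(-10,2), heading=225, pen down
LT 180: heading 225 -> 45
FD 8: (-10,2) -> (-4.343,7.657) [heading=45, draw]
RT 180: heading 45 -> 225
FD 7: (-4.343,7.657) -> (-9.293,2.707) [heading=225, draw]
BK 5: (-9.293,2.707) -> (-5.757,6.243) [heading=225, draw]
Final: pos=(-5.757,6.243), heading=225, 3 segment(s) drawn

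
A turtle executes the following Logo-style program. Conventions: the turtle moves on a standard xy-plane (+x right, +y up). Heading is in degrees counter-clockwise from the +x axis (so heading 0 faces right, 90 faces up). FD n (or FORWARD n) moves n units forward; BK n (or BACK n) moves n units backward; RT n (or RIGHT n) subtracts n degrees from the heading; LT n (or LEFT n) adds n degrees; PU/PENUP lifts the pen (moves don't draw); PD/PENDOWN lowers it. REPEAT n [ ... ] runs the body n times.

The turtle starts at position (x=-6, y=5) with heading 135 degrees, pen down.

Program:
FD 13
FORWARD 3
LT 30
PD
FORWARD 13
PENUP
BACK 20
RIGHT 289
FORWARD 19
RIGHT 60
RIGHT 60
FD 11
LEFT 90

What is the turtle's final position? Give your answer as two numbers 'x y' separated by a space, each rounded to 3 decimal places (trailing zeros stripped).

Answer: -25.999 8.637

Derivation:
Executing turtle program step by step:
Start: pos=(-6,5), heading=135, pen down
FD 13: (-6,5) -> (-15.192,14.192) [heading=135, draw]
FD 3: (-15.192,14.192) -> (-17.314,16.314) [heading=135, draw]
LT 30: heading 135 -> 165
PD: pen down
FD 13: (-17.314,16.314) -> (-29.871,19.678) [heading=165, draw]
PU: pen up
BK 20: (-29.871,19.678) -> (-10.552,14.502) [heading=165, move]
RT 289: heading 165 -> 236
FD 19: (-10.552,14.502) -> (-21.177,-1.25) [heading=236, move]
RT 60: heading 236 -> 176
RT 60: heading 176 -> 116
FD 11: (-21.177,-1.25) -> (-25.999,8.637) [heading=116, move]
LT 90: heading 116 -> 206
Final: pos=(-25.999,8.637), heading=206, 3 segment(s) drawn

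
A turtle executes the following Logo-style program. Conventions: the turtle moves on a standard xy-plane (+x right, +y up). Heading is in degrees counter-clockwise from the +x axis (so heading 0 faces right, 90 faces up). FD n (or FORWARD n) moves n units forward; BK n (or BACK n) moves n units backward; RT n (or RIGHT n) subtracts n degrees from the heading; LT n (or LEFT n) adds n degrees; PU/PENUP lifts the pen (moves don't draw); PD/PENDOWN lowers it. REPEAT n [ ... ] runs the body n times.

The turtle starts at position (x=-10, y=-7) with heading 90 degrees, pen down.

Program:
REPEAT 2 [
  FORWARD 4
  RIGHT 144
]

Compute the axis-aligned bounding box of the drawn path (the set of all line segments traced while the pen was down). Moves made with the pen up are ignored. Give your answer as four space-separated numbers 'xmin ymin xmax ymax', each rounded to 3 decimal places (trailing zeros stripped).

Answer: -10 -7 -7.649 -3

Derivation:
Executing turtle program step by step:
Start: pos=(-10,-7), heading=90, pen down
REPEAT 2 [
  -- iteration 1/2 --
  FD 4: (-10,-7) -> (-10,-3) [heading=90, draw]
  RT 144: heading 90 -> 306
  -- iteration 2/2 --
  FD 4: (-10,-3) -> (-7.649,-6.236) [heading=306, draw]
  RT 144: heading 306 -> 162
]
Final: pos=(-7.649,-6.236), heading=162, 2 segment(s) drawn

Segment endpoints: x in {-10, -7.649}, y in {-7, -6.236, -3}
xmin=-10, ymin=-7, xmax=-7.649, ymax=-3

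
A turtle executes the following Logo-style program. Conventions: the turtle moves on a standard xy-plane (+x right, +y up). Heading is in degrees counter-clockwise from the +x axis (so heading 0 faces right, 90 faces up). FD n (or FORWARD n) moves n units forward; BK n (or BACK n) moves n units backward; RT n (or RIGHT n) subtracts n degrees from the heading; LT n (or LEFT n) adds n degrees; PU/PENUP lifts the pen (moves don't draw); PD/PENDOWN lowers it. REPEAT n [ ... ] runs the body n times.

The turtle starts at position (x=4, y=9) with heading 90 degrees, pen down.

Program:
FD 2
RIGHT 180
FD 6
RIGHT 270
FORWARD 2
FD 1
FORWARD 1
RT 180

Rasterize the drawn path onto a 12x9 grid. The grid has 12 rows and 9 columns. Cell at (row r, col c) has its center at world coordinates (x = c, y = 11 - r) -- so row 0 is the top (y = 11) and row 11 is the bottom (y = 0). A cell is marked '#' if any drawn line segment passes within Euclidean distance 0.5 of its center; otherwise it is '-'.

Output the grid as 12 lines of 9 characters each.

Segment 0: (4,9) -> (4,11)
Segment 1: (4,11) -> (4,5)
Segment 2: (4,5) -> (6,5)
Segment 3: (6,5) -> (7,5)
Segment 4: (7,5) -> (8,5)

Answer: ----#----
----#----
----#----
----#----
----#----
----#----
----#####
---------
---------
---------
---------
---------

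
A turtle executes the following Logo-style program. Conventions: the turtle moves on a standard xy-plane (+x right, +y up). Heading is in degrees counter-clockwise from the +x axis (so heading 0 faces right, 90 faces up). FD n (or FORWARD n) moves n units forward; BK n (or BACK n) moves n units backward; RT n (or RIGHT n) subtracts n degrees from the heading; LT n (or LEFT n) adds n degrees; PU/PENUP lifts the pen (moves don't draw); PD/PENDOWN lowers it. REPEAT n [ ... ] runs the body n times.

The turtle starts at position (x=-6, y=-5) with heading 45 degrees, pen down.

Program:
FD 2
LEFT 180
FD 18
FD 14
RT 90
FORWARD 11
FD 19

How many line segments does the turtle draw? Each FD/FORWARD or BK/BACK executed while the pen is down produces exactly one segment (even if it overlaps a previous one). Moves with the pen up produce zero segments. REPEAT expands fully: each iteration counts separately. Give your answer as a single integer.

Executing turtle program step by step:
Start: pos=(-6,-5), heading=45, pen down
FD 2: (-6,-5) -> (-4.586,-3.586) [heading=45, draw]
LT 180: heading 45 -> 225
FD 18: (-4.586,-3.586) -> (-17.314,-16.314) [heading=225, draw]
FD 14: (-17.314,-16.314) -> (-27.213,-26.213) [heading=225, draw]
RT 90: heading 225 -> 135
FD 11: (-27.213,-26.213) -> (-34.991,-18.435) [heading=135, draw]
FD 19: (-34.991,-18.435) -> (-48.426,-5) [heading=135, draw]
Final: pos=(-48.426,-5), heading=135, 5 segment(s) drawn
Segments drawn: 5

Answer: 5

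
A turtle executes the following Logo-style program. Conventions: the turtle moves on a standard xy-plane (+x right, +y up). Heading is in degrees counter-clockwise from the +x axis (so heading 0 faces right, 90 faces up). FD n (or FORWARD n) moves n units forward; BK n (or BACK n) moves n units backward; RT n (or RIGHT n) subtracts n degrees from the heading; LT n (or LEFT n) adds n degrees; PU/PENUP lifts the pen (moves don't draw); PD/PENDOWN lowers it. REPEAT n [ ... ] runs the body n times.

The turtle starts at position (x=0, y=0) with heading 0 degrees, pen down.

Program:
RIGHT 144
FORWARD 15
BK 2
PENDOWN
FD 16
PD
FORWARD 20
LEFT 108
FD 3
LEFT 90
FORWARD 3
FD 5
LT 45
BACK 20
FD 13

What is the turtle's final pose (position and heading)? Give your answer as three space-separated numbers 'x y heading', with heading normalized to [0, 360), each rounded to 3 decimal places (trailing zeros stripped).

Answer: -31.417 -31.007 99

Derivation:
Executing turtle program step by step:
Start: pos=(0,0), heading=0, pen down
RT 144: heading 0 -> 216
FD 15: (0,0) -> (-12.135,-8.817) [heading=216, draw]
BK 2: (-12.135,-8.817) -> (-10.517,-7.641) [heading=216, draw]
PD: pen down
FD 16: (-10.517,-7.641) -> (-23.461,-17.046) [heading=216, draw]
PD: pen down
FD 20: (-23.461,-17.046) -> (-39.642,-28.801) [heading=216, draw]
LT 108: heading 216 -> 324
FD 3: (-39.642,-28.801) -> (-37.215,-30.565) [heading=324, draw]
LT 90: heading 324 -> 54
FD 3: (-37.215,-30.565) -> (-35.451,-28.138) [heading=54, draw]
FD 5: (-35.451,-28.138) -> (-32.512,-24.093) [heading=54, draw]
LT 45: heading 54 -> 99
BK 20: (-32.512,-24.093) -> (-29.384,-43.846) [heading=99, draw]
FD 13: (-29.384,-43.846) -> (-31.417,-31.007) [heading=99, draw]
Final: pos=(-31.417,-31.007), heading=99, 9 segment(s) drawn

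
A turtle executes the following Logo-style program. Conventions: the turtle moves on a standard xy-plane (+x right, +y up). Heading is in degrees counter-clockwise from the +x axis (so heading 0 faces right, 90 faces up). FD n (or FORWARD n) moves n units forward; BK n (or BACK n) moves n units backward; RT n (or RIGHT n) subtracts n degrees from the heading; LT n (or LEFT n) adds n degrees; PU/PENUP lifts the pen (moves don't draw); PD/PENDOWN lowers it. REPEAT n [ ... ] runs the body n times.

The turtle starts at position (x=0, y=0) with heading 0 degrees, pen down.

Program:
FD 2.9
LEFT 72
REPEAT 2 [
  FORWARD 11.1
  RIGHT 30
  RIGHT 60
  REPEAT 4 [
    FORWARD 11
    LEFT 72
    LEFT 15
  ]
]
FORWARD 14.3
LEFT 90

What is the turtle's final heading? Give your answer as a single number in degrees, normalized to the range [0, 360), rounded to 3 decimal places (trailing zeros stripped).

Executing turtle program step by step:
Start: pos=(0,0), heading=0, pen down
FD 2.9: (0,0) -> (2.9,0) [heading=0, draw]
LT 72: heading 0 -> 72
REPEAT 2 [
  -- iteration 1/2 --
  FD 11.1: (2.9,0) -> (6.33,10.557) [heading=72, draw]
  RT 30: heading 72 -> 42
  RT 60: heading 42 -> 342
  REPEAT 4 [
    -- iteration 1/4 --
    FD 11: (6.33,10.557) -> (16.792,7.158) [heading=342, draw]
    LT 72: heading 342 -> 54
    LT 15: heading 54 -> 69
    -- iteration 2/4 --
    FD 11: (16.792,7.158) -> (20.734,17.427) [heading=69, draw]
    LT 72: heading 69 -> 141
    LT 15: heading 141 -> 156
    -- iteration 3/4 --
    FD 11: (20.734,17.427) -> (10.685,21.901) [heading=156, draw]
    LT 72: heading 156 -> 228
    LT 15: heading 228 -> 243
    -- iteration 4/4 --
    FD 11: (10.685,21.901) -> (5.691,12.1) [heading=243, draw]
    LT 72: heading 243 -> 315
    LT 15: heading 315 -> 330
  ]
  -- iteration 2/2 --
  FD 11.1: (5.691,12.1) -> (15.304,6.55) [heading=330, draw]
  RT 30: heading 330 -> 300
  RT 60: heading 300 -> 240
  REPEAT 4 [
    -- iteration 1/4 --
    FD 11: (15.304,6.55) -> (9.804,-2.976) [heading=240, draw]
    LT 72: heading 240 -> 312
    LT 15: heading 312 -> 327
    -- iteration 2/4 --
    FD 11: (9.804,-2.976) -> (19.029,-8.967) [heading=327, draw]
    LT 72: heading 327 -> 39
    LT 15: heading 39 -> 54
    -- iteration 3/4 --
    FD 11: (19.029,-8.967) -> (25.495,-0.068) [heading=54, draw]
    LT 72: heading 54 -> 126
    LT 15: heading 126 -> 141
    -- iteration 4/4 --
    FD 11: (25.495,-0.068) -> (16.946,6.854) [heading=141, draw]
    LT 72: heading 141 -> 213
    LT 15: heading 213 -> 228
  ]
]
FD 14.3: (16.946,6.854) -> (7.378,-3.773) [heading=228, draw]
LT 90: heading 228 -> 318
Final: pos=(7.378,-3.773), heading=318, 12 segment(s) drawn

Answer: 318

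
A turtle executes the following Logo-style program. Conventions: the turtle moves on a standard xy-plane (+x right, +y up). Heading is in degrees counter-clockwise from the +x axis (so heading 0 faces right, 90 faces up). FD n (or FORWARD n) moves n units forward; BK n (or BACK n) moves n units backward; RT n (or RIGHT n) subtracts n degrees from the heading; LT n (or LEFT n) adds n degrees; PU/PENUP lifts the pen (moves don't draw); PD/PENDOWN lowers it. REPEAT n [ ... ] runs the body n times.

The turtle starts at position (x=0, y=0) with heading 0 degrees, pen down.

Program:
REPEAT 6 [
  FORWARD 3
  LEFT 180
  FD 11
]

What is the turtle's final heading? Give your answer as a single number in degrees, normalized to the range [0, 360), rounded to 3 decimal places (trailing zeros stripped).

Answer: 0

Derivation:
Executing turtle program step by step:
Start: pos=(0,0), heading=0, pen down
REPEAT 6 [
  -- iteration 1/6 --
  FD 3: (0,0) -> (3,0) [heading=0, draw]
  LT 180: heading 0 -> 180
  FD 11: (3,0) -> (-8,0) [heading=180, draw]
  -- iteration 2/6 --
  FD 3: (-8,0) -> (-11,0) [heading=180, draw]
  LT 180: heading 180 -> 0
  FD 11: (-11,0) -> (0,0) [heading=0, draw]
  -- iteration 3/6 --
  FD 3: (0,0) -> (3,0) [heading=0, draw]
  LT 180: heading 0 -> 180
  FD 11: (3,0) -> (-8,0) [heading=180, draw]
  -- iteration 4/6 --
  FD 3: (-8,0) -> (-11,0) [heading=180, draw]
  LT 180: heading 180 -> 0
  FD 11: (-11,0) -> (0,0) [heading=0, draw]
  -- iteration 5/6 --
  FD 3: (0,0) -> (3,0) [heading=0, draw]
  LT 180: heading 0 -> 180
  FD 11: (3,0) -> (-8,0) [heading=180, draw]
  -- iteration 6/6 --
  FD 3: (-8,0) -> (-11,0) [heading=180, draw]
  LT 180: heading 180 -> 0
  FD 11: (-11,0) -> (0,0) [heading=0, draw]
]
Final: pos=(0,0), heading=0, 12 segment(s) drawn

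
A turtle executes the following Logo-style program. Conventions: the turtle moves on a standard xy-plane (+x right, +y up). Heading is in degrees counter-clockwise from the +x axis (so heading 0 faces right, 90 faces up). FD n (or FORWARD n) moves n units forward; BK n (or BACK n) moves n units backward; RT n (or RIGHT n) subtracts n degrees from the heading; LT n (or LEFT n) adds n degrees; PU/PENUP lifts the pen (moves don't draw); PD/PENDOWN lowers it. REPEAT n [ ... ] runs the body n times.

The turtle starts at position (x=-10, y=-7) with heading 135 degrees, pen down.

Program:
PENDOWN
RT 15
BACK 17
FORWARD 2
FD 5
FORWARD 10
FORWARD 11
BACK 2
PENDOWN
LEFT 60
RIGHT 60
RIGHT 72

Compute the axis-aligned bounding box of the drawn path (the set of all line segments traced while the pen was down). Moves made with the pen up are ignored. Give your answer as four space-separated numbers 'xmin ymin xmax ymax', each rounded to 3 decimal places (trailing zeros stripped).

Answer: -15.5 -21.722 -1.5 2.526

Derivation:
Executing turtle program step by step:
Start: pos=(-10,-7), heading=135, pen down
PD: pen down
RT 15: heading 135 -> 120
BK 17: (-10,-7) -> (-1.5,-21.722) [heading=120, draw]
FD 2: (-1.5,-21.722) -> (-2.5,-19.99) [heading=120, draw]
FD 5: (-2.5,-19.99) -> (-5,-15.66) [heading=120, draw]
FD 10: (-5,-15.66) -> (-10,-7) [heading=120, draw]
FD 11: (-10,-7) -> (-15.5,2.526) [heading=120, draw]
BK 2: (-15.5,2.526) -> (-14.5,0.794) [heading=120, draw]
PD: pen down
LT 60: heading 120 -> 180
RT 60: heading 180 -> 120
RT 72: heading 120 -> 48
Final: pos=(-14.5,0.794), heading=48, 6 segment(s) drawn

Segment endpoints: x in {-15.5, -14.5, -10, -5, -2.5, -1.5}, y in {-21.722, -19.99, -15.66, -7, -7, 0.794, 2.526}
xmin=-15.5, ymin=-21.722, xmax=-1.5, ymax=2.526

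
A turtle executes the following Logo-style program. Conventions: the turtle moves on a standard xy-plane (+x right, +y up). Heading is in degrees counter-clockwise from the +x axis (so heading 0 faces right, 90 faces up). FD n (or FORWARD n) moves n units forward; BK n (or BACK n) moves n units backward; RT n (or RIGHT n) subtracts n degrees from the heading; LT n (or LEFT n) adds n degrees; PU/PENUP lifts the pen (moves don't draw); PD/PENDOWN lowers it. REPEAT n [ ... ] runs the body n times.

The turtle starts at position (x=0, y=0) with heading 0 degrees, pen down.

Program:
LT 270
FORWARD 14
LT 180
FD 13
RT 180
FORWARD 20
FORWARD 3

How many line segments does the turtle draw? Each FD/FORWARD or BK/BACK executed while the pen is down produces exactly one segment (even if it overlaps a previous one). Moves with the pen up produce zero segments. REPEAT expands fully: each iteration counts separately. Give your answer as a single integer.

Answer: 4

Derivation:
Executing turtle program step by step:
Start: pos=(0,0), heading=0, pen down
LT 270: heading 0 -> 270
FD 14: (0,0) -> (0,-14) [heading=270, draw]
LT 180: heading 270 -> 90
FD 13: (0,-14) -> (0,-1) [heading=90, draw]
RT 180: heading 90 -> 270
FD 20: (0,-1) -> (0,-21) [heading=270, draw]
FD 3: (0,-21) -> (0,-24) [heading=270, draw]
Final: pos=(0,-24), heading=270, 4 segment(s) drawn
Segments drawn: 4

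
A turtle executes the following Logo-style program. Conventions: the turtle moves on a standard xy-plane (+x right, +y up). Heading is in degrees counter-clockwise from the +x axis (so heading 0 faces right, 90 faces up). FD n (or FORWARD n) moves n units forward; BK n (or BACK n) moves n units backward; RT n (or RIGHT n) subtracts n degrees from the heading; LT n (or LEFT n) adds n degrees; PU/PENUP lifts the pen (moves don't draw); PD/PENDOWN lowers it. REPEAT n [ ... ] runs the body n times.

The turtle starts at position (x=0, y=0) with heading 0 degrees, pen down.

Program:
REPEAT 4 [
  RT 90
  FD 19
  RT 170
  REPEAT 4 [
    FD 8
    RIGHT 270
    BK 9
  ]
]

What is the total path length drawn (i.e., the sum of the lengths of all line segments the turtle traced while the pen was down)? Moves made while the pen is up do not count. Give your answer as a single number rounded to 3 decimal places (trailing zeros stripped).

Answer: 348

Derivation:
Executing turtle program step by step:
Start: pos=(0,0), heading=0, pen down
REPEAT 4 [
  -- iteration 1/4 --
  RT 90: heading 0 -> 270
  FD 19: (0,0) -> (0,-19) [heading=270, draw]
  RT 170: heading 270 -> 100
  REPEAT 4 [
    -- iteration 1/4 --
    FD 8: (0,-19) -> (-1.389,-11.122) [heading=100, draw]
    RT 270: heading 100 -> 190
    BK 9: (-1.389,-11.122) -> (7.474,-9.559) [heading=190, draw]
    -- iteration 2/4 --
    FD 8: (7.474,-9.559) -> (-0.404,-10.948) [heading=190, draw]
    RT 270: heading 190 -> 280
    BK 9: (-0.404,-10.948) -> (-1.967,-2.085) [heading=280, draw]
    -- iteration 3/4 --
    FD 8: (-1.967,-2.085) -> (-0.578,-9.963) [heading=280, draw]
    RT 270: heading 280 -> 10
    BK 9: (-0.578,-9.963) -> (-9.441,-11.526) [heading=10, draw]
    -- iteration 4/4 --
    FD 8: (-9.441,-11.526) -> (-1.563,-10.137) [heading=10, draw]
    RT 270: heading 10 -> 100
    BK 9: (-1.563,-10.137) -> (0,-19) [heading=100, draw]
  ]
  -- iteration 2/4 --
  RT 90: heading 100 -> 10
  FD 19: (0,-19) -> (18.711,-15.701) [heading=10, draw]
  RT 170: heading 10 -> 200
  REPEAT 4 [
    -- iteration 1/4 --
    FD 8: (18.711,-15.701) -> (11.194,-18.437) [heading=200, draw]
    RT 270: heading 200 -> 290
    BK 9: (11.194,-18.437) -> (8.116,-9.98) [heading=290, draw]
    -- iteration 2/4 --
    FD 8: (8.116,-9.98) -> (10.852,-17.497) [heading=290, draw]
    RT 270: heading 290 -> 20
    BK 9: (10.852,-17.497) -> (2.395,-20.575) [heading=20, draw]
    -- iteration 3/4 --
    FD 8: (2.395,-20.575) -> (9.912,-17.839) [heading=20, draw]
    RT 270: heading 20 -> 110
    BK 9: (9.912,-17.839) -> (12.99,-26.296) [heading=110, draw]
    -- iteration 4/4 --
    FD 8: (12.99,-26.296) -> (10.254,-18.779) [heading=110, draw]
    RT 270: heading 110 -> 200
    BK 9: (10.254,-18.779) -> (18.711,-15.701) [heading=200, draw]
  ]
  -- iteration 3/4 --
  RT 90: heading 200 -> 110
  FD 19: (18.711,-15.701) -> (12.213,2.153) [heading=110, draw]
  RT 170: heading 110 -> 300
  REPEAT 4 [
    -- iteration 1/4 --
    FD 8: (12.213,2.153) -> (16.213,-4.775) [heading=300, draw]
    RT 270: heading 300 -> 30
    BK 9: (16.213,-4.775) -> (8.419,-9.275) [heading=30, draw]
    -- iteration 2/4 --
    FD 8: (8.419,-9.275) -> (15.347,-5.275) [heading=30, draw]
    RT 270: heading 30 -> 120
    BK 9: (15.347,-5.275) -> (19.847,-13.069) [heading=120, draw]
    -- iteration 3/4 --
    FD 8: (19.847,-13.069) -> (15.847,-6.141) [heading=120, draw]
    RT 270: heading 120 -> 210
    BK 9: (15.847,-6.141) -> (23.641,-1.641) [heading=210, draw]
    -- iteration 4/4 --
    FD 8: (23.641,-1.641) -> (16.713,-5.641) [heading=210, draw]
    RT 270: heading 210 -> 300
    BK 9: (16.713,-5.641) -> (12.213,2.153) [heading=300, draw]
  ]
  -- iteration 4/4 --
  RT 90: heading 300 -> 210
  FD 19: (12.213,2.153) -> (-4.242,-7.347) [heading=210, draw]
  RT 170: heading 210 -> 40
  REPEAT 4 [
    -- iteration 1/4 --
    FD 8: (-4.242,-7.347) -> (1.887,-2.204) [heading=40, draw]
    RT 270: heading 40 -> 130
    BK 9: (1.887,-2.204) -> (7.672,-9.099) [heading=130, draw]
    -- iteration 2/4 --
    FD 8: (7.672,-9.099) -> (2.53,-2.97) [heading=130, draw]
    RT 270: heading 130 -> 220
    BK 9: (2.53,-2.97) -> (9.424,2.815) [heading=220, draw]
    -- iteration 3/4 --
    FD 8: (9.424,2.815) -> (3.296,-2.327) [heading=220, draw]
    RT 270: heading 220 -> 310
    BK 9: (3.296,-2.327) -> (-2.489,4.567) [heading=310, draw]
    -- iteration 4/4 --
    FD 8: (-2.489,4.567) -> (2.653,-1.561) [heading=310, draw]
    RT 270: heading 310 -> 40
    BK 9: (2.653,-1.561) -> (-4.242,-7.347) [heading=40, draw]
  ]
]
Final: pos=(-4.242,-7.347), heading=40, 36 segment(s) drawn

Segment lengths:
  seg 1: (0,0) -> (0,-19), length = 19
  seg 2: (0,-19) -> (-1.389,-11.122), length = 8
  seg 3: (-1.389,-11.122) -> (7.474,-9.559), length = 9
  seg 4: (7.474,-9.559) -> (-0.404,-10.948), length = 8
  seg 5: (-0.404,-10.948) -> (-1.967,-2.085), length = 9
  seg 6: (-1.967,-2.085) -> (-0.578,-9.963), length = 8
  seg 7: (-0.578,-9.963) -> (-9.441,-11.526), length = 9
  seg 8: (-9.441,-11.526) -> (-1.563,-10.137), length = 8
  seg 9: (-1.563,-10.137) -> (0,-19), length = 9
  seg 10: (0,-19) -> (18.711,-15.701), length = 19
  seg 11: (18.711,-15.701) -> (11.194,-18.437), length = 8
  seg 12: (11.194,-18.437) -> (8.116,-9.98), length = 9
  seg 13: (8.116,-9.98) -> (10.852,-17.497), length = 8
  seg 14: (10.852,-17.497) -> (2.395,-20.575), length = 9
  seg 15: (2.395,-20.575) -> (9.912,-17.839), length = 8
  seg 16: (9.912,-17.839) -> (12.99,-26.296), length = 9
  seg 17: (12.99,-26.296) -> (10.254,-18.779), length = 8
  seg 18: (10.254,-18.779) -> (18.711,-15.701), length = 9
  seg 19: (18.711,-15.701) -> (12.213,2.153), length = 19
  seg 20: (12.213,2.153) -> (16.213,-4.775), length = 8
  seg 21: (16.213,-4.775) -> (8.419,-9.275), length = 9
  seg 22: (8.419,-9.275) -> (15.347,-5.275), length = 8
  seg 23: (15.347,-5.275) -> (19.847,-13.069), length = 9
  seg 24: (19.847,-13.069) -> (15.847,-6.141), length = 8
  seg 25: (15.847,-6.141) -> (23.641,-1.641), length = 9
  seg 26: (23.641,-1.641) -> (16.713,-5.641), length = 8
  seg 27: (16.713,-5.641) -> (12.213,2.153), length = 9
  seg 28: (12.213,2.153) -> (-4.242,-7.347), length = 19
  seg 29: (-4.242,-7.347) -> (1.887,-2.204), length = 8
  seg 30: (1.887,-2.204) -> (7.672,-9.099), length = 9
  seg 31: (7.672,-9.099) -> (2.53,-2.97), length = 8
  seg 32: (2.53,-2.97) -> (9.424,2.815), length = 9
  seg 33: (9.424,2.815) -> (3.296,-2.327), length = 8
  seg 34: (3.296,-2.327) -> (-2.489,4.567), length = 9
  seg 35: (-2.489,4.567) -> (2.653,-1.561), length = 8
  seg 36: (2.653,-1.561) -> (-4.242,-7.347), length = 9
Total = 348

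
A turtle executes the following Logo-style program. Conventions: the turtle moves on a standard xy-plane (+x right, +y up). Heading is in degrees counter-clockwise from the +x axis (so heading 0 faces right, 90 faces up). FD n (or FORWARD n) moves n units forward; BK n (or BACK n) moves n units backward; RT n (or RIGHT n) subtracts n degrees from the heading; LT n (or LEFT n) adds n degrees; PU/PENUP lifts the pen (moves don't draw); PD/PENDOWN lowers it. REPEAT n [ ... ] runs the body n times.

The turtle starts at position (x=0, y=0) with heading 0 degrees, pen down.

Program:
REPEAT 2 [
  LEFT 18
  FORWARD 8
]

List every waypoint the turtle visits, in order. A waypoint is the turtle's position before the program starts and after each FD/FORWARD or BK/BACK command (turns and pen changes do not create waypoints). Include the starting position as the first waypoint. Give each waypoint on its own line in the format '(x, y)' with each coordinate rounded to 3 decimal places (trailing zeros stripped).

Answer: (0, 0)
(7.608, 2.472)
(14.081, 7.174)

Derivation:
Executing turtle program step by step:
Start: pos=(0,0), heading=0, pen down
REPEAT 2 [
  -- iteration 1/2 --
  LT 18: heading 0 -> 18
  FD 8: (0,0) -> (7.608,2.472) [heading=18, draw]
  -- iteration 2/2 --
  LT 18: heading 18 -> 36
  FD 8: (7.608,2.472) -> (14.081,7.174) [heading=36, draw]
]
Final: pos=(14.081,7.174), heading=36, 2 segment(s) drawn
Waypoints (3 total):
(0, 0)
(7.608, 2.472)
(14.081, 7.174)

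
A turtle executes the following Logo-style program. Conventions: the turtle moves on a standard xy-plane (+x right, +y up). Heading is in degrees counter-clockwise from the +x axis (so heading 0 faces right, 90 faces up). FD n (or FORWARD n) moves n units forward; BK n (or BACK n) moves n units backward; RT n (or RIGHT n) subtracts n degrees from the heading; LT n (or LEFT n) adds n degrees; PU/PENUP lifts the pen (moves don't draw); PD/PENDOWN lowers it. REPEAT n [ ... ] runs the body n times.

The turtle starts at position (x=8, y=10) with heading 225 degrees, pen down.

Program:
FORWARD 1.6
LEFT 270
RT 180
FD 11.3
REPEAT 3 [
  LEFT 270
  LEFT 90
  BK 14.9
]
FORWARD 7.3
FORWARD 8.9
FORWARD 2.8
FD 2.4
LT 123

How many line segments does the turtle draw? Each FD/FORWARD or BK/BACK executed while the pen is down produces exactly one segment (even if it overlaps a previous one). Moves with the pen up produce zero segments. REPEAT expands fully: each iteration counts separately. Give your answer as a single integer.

Executing turtle program step by step:
Start: pos=(8,10), heading=225, pen down
FD 1.6: (8,10) -> (6.869,8.869) [heading=225, draw]
LT 270: heading 225 -> 135
RT 180: heading 135 -> 315
FD 11.3: (6.869,8.869) -> (14.859,0.878) [heading=315, draw]
REPEAT 3 [
  -- iteration 1/3 --
  LT 270: heading 315 -> 225
  LT 90: heading 225 -> 315
  BK 14.9: (14.859,0.878) -> (4.323,11.414) [heading=315, draw]
  -- iteration 2/3 --
  LT 270: heading 315 -> 225
  LT 90: heading 225 -> 315
  BK 14.9: (4.323,11.414) -> (-6.213,21.95) [heading=315, draw]
  -- iteration 3/3 --
  LT 270: heading 315 -> 225
  LT 90: heading 225 -> 315
  BK 14.9: (-6.213,21.95) -> (-16.749,32.486) [heading=315, draw]
]
FD 7.3: (-16.749,32.486) -> (-11.587,27.324) [heading=315, draw]
FD 8.9: (-11.587,27.324) -> (-5.294,21.031) [heading=315, draw]
FD 2.8: (-5.294,21.031) -> (-3.314,19.051) [heading=315, draw]
FD 2.4: (-3.314,19.051) -> (-1.617,17.354) [heading=315, draw]
LT 123: heading 315 -> 78
Final: pos=(-1.617,17.354), heading=78, 9 segment(s) drawn
Segments drawn: 9

Answer: 9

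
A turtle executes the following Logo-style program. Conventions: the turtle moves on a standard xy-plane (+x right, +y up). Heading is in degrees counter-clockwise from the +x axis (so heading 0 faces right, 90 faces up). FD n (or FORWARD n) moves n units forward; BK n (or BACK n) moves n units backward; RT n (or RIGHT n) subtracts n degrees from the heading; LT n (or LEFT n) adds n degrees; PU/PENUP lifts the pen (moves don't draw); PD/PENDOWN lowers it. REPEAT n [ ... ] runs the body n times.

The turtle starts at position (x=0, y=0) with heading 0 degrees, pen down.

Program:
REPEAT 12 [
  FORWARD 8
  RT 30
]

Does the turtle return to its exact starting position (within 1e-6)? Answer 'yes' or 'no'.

Executing turtle program step by step:
Start: pos=(0,0), heading=0, pen down
REPEAT 12 [
  -- iteration 1/12 --
  FD 8: (0,0) -> (8,0) [heading=0, draw]
  RT 30: heading 0 -> 330
  -- iteration 2/12 --
  FD 8: (8,0) -> (14.928,-4) [heading=330, draw]
  RT 30: heading 330 -> 300
  -- iteration 3/12 --
  FD 8: (14.928,-4) -> (18.928,-10.928) [heading=300, draw]
  RT 30: heading 300 -> 270
  -- iteration 4/12 --
  FD 8: (18.928,-10.928) -> (18.928,-18.928) [heading=270, draw]
  RT 30: heading 270 -> 240
  -- iteration 5/12 --
  FD 8: (18.928,-18.928) -> (14.928,-25.856) [heading=240, draw]
  RT 30: heading 240 -> 210
  -- iteration 6/12 --
  FD 8: (14.928,-25.856) -> (8,-29.856) [heading=210, draw]
  RT 30: heading 210 -> 180
  -- iteration 7/12 --
  FD 8: (8,-29.856) -> (0,-29.856) [heading=180, draw]
  RT 30: heading 180 -> 150
  -- iteration 8/12 --
  FD 8: (0,-29.856) -> (-6.928,-25.856) [heading=150, draw]
  RT 30: heading 150 -> 120
  -- iteration 9/12 --
  FD 8: (-6.928,-25.856) -> (-10.928,-18.928) [heading=120, draw]
  RT 30: heading 120 -> 90
  -- iteration 10/12 --
  FD 8: (-10.928,-18.928) -> (-10.928,-10.928) [heading=90, draw]
  RT 30: heading 90 -> 60
  -- iteration 11/12 --
  FD 8: (-10.928,-10.928) -> (-6.928,-4) [heading=60, draw]
  RT 30: heading 60 -> 30
  -- iteration 12/12 --
  FD 8: (-6.928,-4) -> (0,0) [heading=30, draw]
  RT 30: heading 30 -> 0
]
Final: pos=(0,0), heading=0, 12 segment(s) drawn

Start position: (0, 0)
Final position: (0, 0)
Distance = 0; < 1e-6 -> CLOSED

Answer: yes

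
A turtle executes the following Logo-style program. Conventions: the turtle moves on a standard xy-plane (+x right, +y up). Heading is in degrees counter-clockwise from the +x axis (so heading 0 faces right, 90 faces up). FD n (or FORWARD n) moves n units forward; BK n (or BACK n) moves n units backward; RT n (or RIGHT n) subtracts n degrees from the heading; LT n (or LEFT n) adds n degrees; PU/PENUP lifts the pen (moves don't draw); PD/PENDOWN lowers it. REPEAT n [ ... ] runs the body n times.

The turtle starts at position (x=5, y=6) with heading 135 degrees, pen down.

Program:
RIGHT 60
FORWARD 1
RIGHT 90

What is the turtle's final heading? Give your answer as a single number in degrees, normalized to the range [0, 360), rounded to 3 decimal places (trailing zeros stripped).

Answer: 345

Derivation:
Executing turtle program step by step:
Start: pos=(5,6), heading=135, pen down
RT 60: heading 135 -> 75
FD 1: (5,6) -> (5.259,6.966) [heading=75, draw]
RT 90: heading 75 -> 345
Final: pos=(5.259,6.966), heading=345, 1 segment(s) drawn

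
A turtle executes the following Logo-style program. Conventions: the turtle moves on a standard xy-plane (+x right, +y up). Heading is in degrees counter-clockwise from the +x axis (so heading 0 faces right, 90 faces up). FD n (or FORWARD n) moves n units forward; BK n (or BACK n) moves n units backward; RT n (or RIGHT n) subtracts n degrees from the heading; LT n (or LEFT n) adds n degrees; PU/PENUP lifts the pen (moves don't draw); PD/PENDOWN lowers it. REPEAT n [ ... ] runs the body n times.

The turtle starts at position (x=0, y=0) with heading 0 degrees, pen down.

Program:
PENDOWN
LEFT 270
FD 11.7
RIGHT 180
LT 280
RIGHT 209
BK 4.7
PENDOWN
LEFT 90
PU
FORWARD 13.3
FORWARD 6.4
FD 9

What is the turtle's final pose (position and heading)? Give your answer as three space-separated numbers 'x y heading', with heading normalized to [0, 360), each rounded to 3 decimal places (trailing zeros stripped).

Executing turtle program step by step:
Start: pos=(0,0), heading=0, pen down
PD: pen down
LT 270: heading 0 -> 270
FD 11.7: (0,0) -> (0,-11.7) [heading=270, draw]
RT 180: heading 270 -> 90
LT 280: heading 90 -> 10
RT 209: heading 10 -> 161
BK 4.7: (0,-11.7) -> (4.444,-13.23) [heading=161, draw]
PD: pen down
LT 90: heading 161 -> 251
PU: pen up
FD 13.3: (4.444,-13.23) -> (0.114,-25.806) [heading=251, move]
FD 6.4: (0.114,-25.806) -> (-1.97,-31.857) [heading=251, move]
FD 9: (-1.97,-31.857) -> (-4.9,-40.367) [heading=251, move]
Final: pos=(-4.9,-40.367), heading=251, 2 segment(s) drawn

Answer: -4.9 -40.367 251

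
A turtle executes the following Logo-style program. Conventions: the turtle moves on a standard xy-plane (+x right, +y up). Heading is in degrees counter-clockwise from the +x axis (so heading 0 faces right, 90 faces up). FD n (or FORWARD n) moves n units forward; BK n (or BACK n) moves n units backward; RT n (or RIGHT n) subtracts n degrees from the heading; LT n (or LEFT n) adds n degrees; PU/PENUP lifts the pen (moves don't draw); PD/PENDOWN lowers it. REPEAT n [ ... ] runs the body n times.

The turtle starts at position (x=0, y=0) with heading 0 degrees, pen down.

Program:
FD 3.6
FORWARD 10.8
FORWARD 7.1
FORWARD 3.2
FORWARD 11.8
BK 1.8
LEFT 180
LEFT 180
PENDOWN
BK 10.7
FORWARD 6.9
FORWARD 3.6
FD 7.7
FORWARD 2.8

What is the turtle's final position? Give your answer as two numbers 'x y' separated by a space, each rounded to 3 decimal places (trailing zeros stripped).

Answer: 45 0

Derivation:
Executing turtle program step by step:
Start: pos=(0,0), heading=0, pen down
FD 3.6: (0,0) -> (3.6,0) [heading=0, draw]
FD 10.8: (3.6,0) -> (14.4,0) [heading=0, draw]
FD 7.1: (14.4,0) -> (21.5,0) [heading=0, draw]
FD 3.2: (21.5,0) -> (24.7,0) [heading=0, draw]
FD 11.8: (24.7,0) -> (36.5,0) [heading=0, draw]
BK 1.8: (36.5,0) -> (34.7,0) [heading=0, draw]
LT 180: heading 0 -> 180
LT 180: heading 180 -> 0
PD: pen down
BK 10.7: (34.7,0) -> (24,0) [heading=0, draw]
FD 6.9: (24,0) -> (30.9,0) [heading=0, draw]
FD 3.6: (30.9,0) -> (34.5,0) [heading=0, draw]
FD 7.7: (34.5,0) -> (42.2,0) [heading=0, draw]
FD 2.8: (42.2,0) -> (45,0) [heading=0, draw]
Final: pos=(45,0), heading=0, 11 segment(s) drawn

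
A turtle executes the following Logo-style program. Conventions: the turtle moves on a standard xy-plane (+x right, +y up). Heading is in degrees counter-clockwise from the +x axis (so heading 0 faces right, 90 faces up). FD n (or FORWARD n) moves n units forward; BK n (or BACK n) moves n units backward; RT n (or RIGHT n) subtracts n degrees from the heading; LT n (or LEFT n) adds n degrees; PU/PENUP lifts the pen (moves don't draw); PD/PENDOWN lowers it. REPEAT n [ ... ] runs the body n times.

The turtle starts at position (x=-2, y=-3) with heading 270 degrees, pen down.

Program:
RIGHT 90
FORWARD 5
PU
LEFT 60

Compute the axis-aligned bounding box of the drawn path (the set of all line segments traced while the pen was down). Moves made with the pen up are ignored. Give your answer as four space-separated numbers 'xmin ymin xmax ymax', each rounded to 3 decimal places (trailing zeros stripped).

Executing turtle program step by step:
Start: pos=(-2,-3), heading=270, pen down
RT 90: heading 270 -> 180
FD 5: (-2,-3) -> (-7,-3) [heading=180, draw]
PU: pen up
LT 60: heading 180 -> 240
Final: pos=(-7,-3), heading=240, 1 segment(s) drawn

Segment endpoints: x in {-7, -2}, y in {-3, -3}
xmin=-7, ymin=-3, xmax=-2, ymax=-3

Answer: -7 -3 -2 -3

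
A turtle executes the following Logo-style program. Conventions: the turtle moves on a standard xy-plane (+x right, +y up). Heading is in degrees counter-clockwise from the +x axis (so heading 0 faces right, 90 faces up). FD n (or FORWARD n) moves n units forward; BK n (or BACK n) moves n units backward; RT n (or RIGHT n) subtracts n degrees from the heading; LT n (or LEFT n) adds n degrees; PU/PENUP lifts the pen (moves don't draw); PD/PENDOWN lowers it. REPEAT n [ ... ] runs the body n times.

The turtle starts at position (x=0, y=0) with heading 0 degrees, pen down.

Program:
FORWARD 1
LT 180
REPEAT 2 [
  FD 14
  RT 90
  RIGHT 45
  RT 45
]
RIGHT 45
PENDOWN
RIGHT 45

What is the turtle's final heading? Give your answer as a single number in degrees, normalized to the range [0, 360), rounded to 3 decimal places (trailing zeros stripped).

Executing turtle program step by step:
Start: pos=(0,0), heading=0, pen down
FD 1: (0,0) -> (1,0) [heading=0, draw]
LT 180: heading 0 -> 180
REPEAT 2 [
  -- iteration 1/2 --
  FD 14: (1,0) -> (-13,0) [heading=180, draw]
  RT 90: heading 180 -> 90
  RT 45: heading 90 -> 45
  RT 45: heading 45 -> 0
  -- iteration 2/2 --
  FD 14: (-13,0) -> (1,0) [heading=0, draw]
  RT 90: heading 0 -> 270
  RT 45: heading 270 -> 225
  RT 45: heading 225 -> 180
]
RT 45: heading 180 -> 135
PD: pen down
RT 45: heading 135 -> 90
Final: pos=(1,0), heading=90, 3 segment(s) drawn

Answer: 90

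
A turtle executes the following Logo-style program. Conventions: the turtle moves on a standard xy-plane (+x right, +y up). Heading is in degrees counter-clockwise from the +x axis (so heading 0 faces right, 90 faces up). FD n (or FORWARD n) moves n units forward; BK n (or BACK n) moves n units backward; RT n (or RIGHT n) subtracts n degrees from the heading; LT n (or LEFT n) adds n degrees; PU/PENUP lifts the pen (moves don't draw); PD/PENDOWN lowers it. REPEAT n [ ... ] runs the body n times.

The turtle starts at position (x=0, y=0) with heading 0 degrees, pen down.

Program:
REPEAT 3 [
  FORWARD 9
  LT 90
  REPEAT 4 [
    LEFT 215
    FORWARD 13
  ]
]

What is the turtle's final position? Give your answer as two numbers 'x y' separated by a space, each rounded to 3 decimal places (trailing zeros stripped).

Executing turtle program step by step:
Start: pos=(0,0), heading=0, pen down
REPEAT 3 [
  -- iteration 1/3 --
  FD 9: (0,0) -> (9,0) [heading=0, draw]
  LT 90: heading 0 -> 90
  REPEAT 4 [
    -- iteration 1/4 --
    LT 215: heading 90 -> 305
    FD 13: (9,0) -> (16.456,-10.649) [heading=305, draw]
    -- iteration 2/4 --
    LT 215: heading 305 -> 160
    FD 13: (16.456,-10.649) -> (4.24,-6.203) [heading=160, draw]
    -- iteration 3/4 --
    LT 215: heading 160 -> 15
    FD 13: (4.24,-6.203) -> (16.798,-2.838) [heading=15, draw]
    -- iteration 4/4 --
    LT 215: heading 15 -> 230
    FD 13: (16.798,-2.838) -> (8.441,-12.797) [heading=230, draw]
  ]
  -- iteration 2/3 --
  FD 9: (8.441,-12.797) -> (2.656,-19.691) [heading=230, draw]
  LT 90: heading 230 -> 320
  REPEAT 4 [
    -- iteration 1/4 --
    LT 215: heading 320 -> 175
    FD 13: (2.656,-19.691) -> (-10.294,-18.558) [heading=175, draw]
    -- iteration 2/4 --
    LT 215: heading 175 -> 30
    FD 13: (-10.294,-18.558) -> (0.964,-12.058) [heading=30, draw]
    -- iteration 3/4 --
    LT 215: heading 30 -> 245
    FD 13: (0.964,-12.058) -> (-4.53,-23.84) [heading=245, draw]
    -- iteration 4/4 --
    LT 215: heading 245 -> 100
    FD 13: (-4.53,-23.84) -> (-6.787,-11.038) [heading=100, draw]
  ]
  -- iteration 3/3 --
  FD 9: (-6.787,-11.038) -> (-8.35,-2.174) [heading=100, draw]
  LT 90: heading 100 -> 190
  REPEAT 4 [
    -- iteration 1/4 --
    LT 215: heading 190 -> 45
    FD 13: (-8.35,-2.174) -> (0.842,7.018) [heading=45, draw]
    -- iteration 2/4 --
    LT 215: heading 45 -> 260
    FD 13: (0.842,7.018) -> (-1.415,-5.784) [heading=260, draw]
    -- iteration 3/4 --
    LT 215: heading 260 -> 115
    FD 13: (-1.415,-5.784) -> (-6.909,5.998) [heading=115, draw]
    -- iteration 4/4 --
    LT 215: heading 115 -> 330
    FD 13: (-6.909,5.998) -> (4.349,-0.502) [heading=330, draw]
  ]
]
Final: pos=(4.349,-0.502), heading=330, 15 segment(s) drawn

Answer: 4.349 -0.502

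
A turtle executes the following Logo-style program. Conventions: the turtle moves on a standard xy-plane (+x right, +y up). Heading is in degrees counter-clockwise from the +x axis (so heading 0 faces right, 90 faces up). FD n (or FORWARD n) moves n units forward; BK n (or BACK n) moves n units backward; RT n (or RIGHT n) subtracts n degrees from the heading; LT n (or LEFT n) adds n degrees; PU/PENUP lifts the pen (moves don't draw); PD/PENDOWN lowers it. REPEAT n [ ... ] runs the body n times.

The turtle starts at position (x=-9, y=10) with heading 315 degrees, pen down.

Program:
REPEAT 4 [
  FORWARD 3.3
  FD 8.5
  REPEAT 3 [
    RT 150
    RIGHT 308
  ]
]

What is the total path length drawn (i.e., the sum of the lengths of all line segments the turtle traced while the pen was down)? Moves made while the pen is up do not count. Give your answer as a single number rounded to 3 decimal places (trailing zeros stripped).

Answer: 47.2

Derivation:
Executing turtle program step by step:
Start: pos=(-9,10), heading=315, pen down
REPEAT 4 [
  -- iteration 1/4 --
  FD 3.3: (-9,10) -> (-6.667,7.667) [heading=315, draw]
  FD 8.5: (-6.667,7.667) -> (-0.656,1.656) [heading=315, draw]
  REPEAT 3 [
    -- iteration 1/3 --
    RT 150: heading 315 -> 165
    RT 308: heading 165 -> 217
    -- iteration 2/3 --
    RT 150: heading 217 -> 67
    RT 308: heading 67 -> 119
    -- iteration 3/3 --
    RT 150: heading 119 -> 329
    RT 308: heading 329 -> 21
  ]
  -- iteration 2/4 --
  FD 3.3: (-0.656,1.656) -> (2.425,2.839) [heading=21, draw]
  FD 8.5: (2.425,2.839) -> (10.36,5.885) [heading=21, draw]
  REPEAT 3 [
    -- iteration 1/3 --
    RT 150: heading 21 -> 231
    RT 308: heading 231 -> 283
    -- iteration 2/3 --
    RT 150: heading 283 -> 133
    RT 308: heading 133 -> 185
    -- iteration 3/3 --
    RT 150: heading 185 -> 35
    RT 308: heading 35 -> 87
  ]
  -- iteration 3/4 --
  FD 3.3: (10.36,5.885) -> (10.533,9.18) [heading=87, draw]
  FD 8.5: (10.533,9.18) -> (10.978,17.669) [heading=87, draw]
  REPEAT 3 [
    -- iteration 1/3 --
    RT 150: heading 87 -> 297
    RT 308: heading 297 -> 349
    -- iteration 2/3 --
    RT 150: heading 349 -> 199
    RT 308: heading 199 -> 251
    -- iteration 3/3 --
    RT 150: heading 251 -> 101
    RT 308: heading 101 -> 153
  ]
  -- iteration 4/4 --
  FD 3.3: (10.978,17.669) -> (8.037,19.167) [heading=153, draw]
  FD 8.5: (8.037,19.167) -> (0.464,23.026) [heading=153, draw]
  REPEAT 3 [
    -- iteration 1/3 --
    RT 150: heading 153 -> 3
    RT 308: heading 3 -> 55
    -- iteration 2/3 --
    RT 150: heading 55 -> 265
    RT 308: heading 265 -> 317
    -- iteration 3/3 --
    RT 150: heading 317 -> 167
    RT 308: heading 167 -> 219
  ]
]
Final: pos=(0.464,23.026), heading=219, 8 segment(s) drawn

Segment lengths:
  seg 1: (-9,10) -> (-6.667,7.667), length = 3.3
  seg 2: (-6.667,7.667) -> (-0.656,1.656), length = 8.5
  seg 3: (-0.656,1.656) -> (2.425,2.839), length = 3.3
  seg 4: (2.425,2.839) -> (10.36,5.885), length = 8.5
  seg 5: (10.36,5.885) -> (10.533,9.18), length = 3.3
  seg 6: (10.533,9.18) -> (10.978,17.669), length = 8.5
  seg 7: (10.978,17.669) -> (8.037,19.167), length = 3.3
  seg 8: (8.037,19.167) -> (0.464,23.026), length = 8.5
Total = 47.2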